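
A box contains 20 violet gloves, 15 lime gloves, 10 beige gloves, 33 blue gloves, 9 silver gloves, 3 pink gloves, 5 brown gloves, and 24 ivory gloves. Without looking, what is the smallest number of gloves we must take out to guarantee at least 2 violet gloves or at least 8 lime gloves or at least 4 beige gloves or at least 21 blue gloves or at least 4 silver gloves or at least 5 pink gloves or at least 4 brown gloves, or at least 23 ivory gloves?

63

The worst case stops just short of every target: 1 violet, 7 lime, 3 beige, 20 blue, 3 silver, all 3 pink, 3 brown, 22 ivory — 1 + 7 + 3 + 20 + 3 + 3 + 3 + 22 = 62 gloves.
One more glove must push some color to its target, so 62 + 1 = 63.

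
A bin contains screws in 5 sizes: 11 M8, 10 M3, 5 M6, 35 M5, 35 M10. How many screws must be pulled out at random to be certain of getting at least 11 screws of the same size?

In the worst case we take at most 10 of each size, but all 5 M6 (fewer than 10), giving 10 + 10 + 5 + 10 + 10 = 45.
One more screw then forces some size to 11, so 45 + 1 = 46.

46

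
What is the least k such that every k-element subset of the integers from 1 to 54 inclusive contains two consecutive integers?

28

Partition {1, …, 54} into 27 pairs: {1,2}, {3,4}, …, {53,54}.
Choosing 27 integers — say the 27 even numbers 2, 4, …, 54 — takes one from each pair and avoids the property.
Choosing 28 forces two into the same pair by pigeonhole, and those are consecutive. So 28.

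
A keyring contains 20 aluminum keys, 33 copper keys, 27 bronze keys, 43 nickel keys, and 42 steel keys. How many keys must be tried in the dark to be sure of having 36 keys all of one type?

In the worst case we take at most 35 of each type, but all 20 aluminum, all 33 copper, and all 27 bronze (fewer than 35), giving 20 + 33 + 27 + 35 + 35 = 150.
One more key then forces some type to 36, so 150 + 1 = 151.

151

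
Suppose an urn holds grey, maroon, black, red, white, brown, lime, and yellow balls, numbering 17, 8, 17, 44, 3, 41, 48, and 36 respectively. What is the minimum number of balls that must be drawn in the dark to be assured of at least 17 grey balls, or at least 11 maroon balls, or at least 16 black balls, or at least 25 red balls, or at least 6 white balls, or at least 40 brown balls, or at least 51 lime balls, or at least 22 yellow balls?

175

The worst case stops just short of every target: 16 grey, all 8 maroon, 15 black, 24 red, all 3 white, 39 brown, all 48 lime, 21 yellow — 16 + 8 + 15 + 24 + 3 + 39 + 48 + 21 = 174 balls.
One more ball must push some color to its target, so 174 + 1 = 175.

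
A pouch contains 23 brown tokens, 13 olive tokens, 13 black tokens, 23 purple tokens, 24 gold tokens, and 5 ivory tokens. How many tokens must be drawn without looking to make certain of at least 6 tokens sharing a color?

31

The worst case takes 5 tokens of each color without reaching 6 of any: 6 × 5 = 30.
The next token must bring some color to 6, so 30 + 1 = 31.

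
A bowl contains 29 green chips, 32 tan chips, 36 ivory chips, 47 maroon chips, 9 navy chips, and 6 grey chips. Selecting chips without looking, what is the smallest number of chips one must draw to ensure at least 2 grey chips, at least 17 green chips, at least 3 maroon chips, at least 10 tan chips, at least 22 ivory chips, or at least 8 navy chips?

Each of the 6 colors has its own threshold; avoid all of them simultaneously.
The worst case stops just short of every target: 16 green, 9 tan, 21 ivory, 2 maroon, 7 navy, 1 grey — 16 + 9 + 21 + 2 + 7 + 1 = 56 chips.
One more chip must push some color to its target, so 56 + 1 = 57.

57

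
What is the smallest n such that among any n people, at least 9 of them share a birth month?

97

There are 12 months of the year acting as pigeonholes.
With 12 × 8 = 96 people we could place exactly 8 in each, with no class reaching 9.
One more forces some class to hold 9, so 96 + 1 = 97.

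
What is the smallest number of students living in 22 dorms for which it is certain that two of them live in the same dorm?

There are 22 dorms acting as pigeonholes.
With 22 students we could place one in each, avoiding any repeat.
One more forces some class to hold 2, so 22 + 1 = 23.

23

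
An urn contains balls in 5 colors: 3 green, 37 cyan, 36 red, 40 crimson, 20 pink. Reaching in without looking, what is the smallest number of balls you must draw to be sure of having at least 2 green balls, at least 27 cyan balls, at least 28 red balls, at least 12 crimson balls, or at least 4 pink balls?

69

The worst case stops just short of every target: 1 green, 26 cyan, 27 red, 11 crimson, 3 pink — 1 + 26 + 27 + 11 + 3 = 68 balls.
One more ball must push some color to its target, so 68 + 1 = 69.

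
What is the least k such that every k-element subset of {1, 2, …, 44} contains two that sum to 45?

Partition {1, …, 44} into 22 pairs: {1,44}, {2,43}, …, {22,23}.
Choosing 22 integers — say the integers 1 through 22 — takes one from each pair and avoids the property.
Choosing 23 forces two into the same pair by pigeonhole, and those sum to 45. So 23.

23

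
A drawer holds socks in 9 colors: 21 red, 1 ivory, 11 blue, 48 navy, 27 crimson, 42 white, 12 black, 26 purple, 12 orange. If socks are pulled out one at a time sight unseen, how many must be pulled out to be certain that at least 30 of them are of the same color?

In the worst case we take at most 29 of each color, but all 21 red, all 1 ivory, all 11 blue, all 27 crimson, all 12 black, all 26 purple, and all 12 orange (fewer than 29), giving 21 + 1 + 11 + 29 + 27 + 29 + 12 + 26 + 12 = 168.
One more sock then forces some color to 30, so 168 + 1 = 169.

169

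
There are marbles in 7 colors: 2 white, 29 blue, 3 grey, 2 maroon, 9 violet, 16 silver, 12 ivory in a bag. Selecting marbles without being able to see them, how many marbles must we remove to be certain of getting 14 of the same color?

In the worst case we take at most 13 of each color, but all 2 white, all 3 grey, all 2 maroon, all 9 violet, and all 12 ivory (fewer than 13), giving 2 + 13 + 3 + 2 + 9 + 13 + 12 = 54.
One more marble then forces some color to 14, so 54 + 1 = 55.

55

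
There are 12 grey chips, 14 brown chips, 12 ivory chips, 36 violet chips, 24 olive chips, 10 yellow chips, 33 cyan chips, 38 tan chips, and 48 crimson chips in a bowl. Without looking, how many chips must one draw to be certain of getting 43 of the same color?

In the worst case we take at most 42 of each color, but all 12 grey, all 14 brown, all 12 ivory, all 36 violet, all 24 olive, all 10 yellow, all 33 cyan, and all 38 tan (fewer than 42), giving 12 + 14 + 12 + 36 + 24 + 10 + 33 + 38 + 42 = 221.
One more chip then forces some color to 43, so 221 + 1 = 222.

222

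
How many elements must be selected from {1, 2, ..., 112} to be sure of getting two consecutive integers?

Partition {1, …, 112} into 56 pairs: {1,2}, {3,4}, …, {111,112}.
Choosing 56 integers — say the 56 even numbers 2, 4, …, 112 — takes one from each pair and avoids the property.
Choosing 57 forces two into the same pair by pigeonhole, and those are consecutive. So 57.

57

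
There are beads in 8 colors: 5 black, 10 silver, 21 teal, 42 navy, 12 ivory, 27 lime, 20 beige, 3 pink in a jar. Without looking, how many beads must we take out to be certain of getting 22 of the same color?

In the worst case we take at most 21 of each color, but all 5 black, all 10 silver, all 12 ivory, all 20 beige, and all 3 pink (fewer than 21), giving 5 + 10 + 21 + 21 + 12 + 21 + 20 + 3 = 113.
One more bead then forces some color to 22, so 113 + 1 = 114.

114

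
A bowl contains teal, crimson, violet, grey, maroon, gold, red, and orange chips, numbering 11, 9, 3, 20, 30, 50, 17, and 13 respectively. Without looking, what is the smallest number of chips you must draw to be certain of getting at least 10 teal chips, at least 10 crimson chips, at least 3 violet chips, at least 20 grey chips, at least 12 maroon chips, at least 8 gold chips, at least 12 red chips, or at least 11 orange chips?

The worst case stops just short of every target: 9 teal, 9 crimson, 2 violet, 19 grey, 11 maroon, 7 gold, 11 red, 10 orange — 9 + 9 + 2 + 19 + 11 + 7 + 11 + 10 = 78 chips.
One more chip must push some color to its target, so 78 + 1 = 79.

79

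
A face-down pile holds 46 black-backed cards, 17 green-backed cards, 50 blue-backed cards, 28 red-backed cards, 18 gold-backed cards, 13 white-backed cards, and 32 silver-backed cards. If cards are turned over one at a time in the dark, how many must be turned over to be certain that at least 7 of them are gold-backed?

To avoid gold-backed cards as long as possible, exhaust the other 6 back colors first.
The worst case draws every non-gold-backed card first: 46 + 17 + 50 + 28 + 13 + 32 = 186.
The next 7 draws are then forced to be gold-backed, giving 186 + 7 = 193.

193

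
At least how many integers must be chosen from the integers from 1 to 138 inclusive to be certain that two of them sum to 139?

70

Partition {1, …, 138} into 69 pairs: {1,138}, {2,137}, …, {69,70}.
Choosing 69 integers — say the integers 1 through 69 — takes one from each pair and avoids the property.
Choosing 70 forces two into the same pair by pigeonhole, and those sum to 139. So 70.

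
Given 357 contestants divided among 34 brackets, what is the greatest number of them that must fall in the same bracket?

11

The 357 contestants fall into 34 brackets.
If each of the 34 brackets held at most 10, the total would be at most 34 × 10 = 340 < 357, a contradiction.
So at least one holds ⌈357/34⌉ = 11.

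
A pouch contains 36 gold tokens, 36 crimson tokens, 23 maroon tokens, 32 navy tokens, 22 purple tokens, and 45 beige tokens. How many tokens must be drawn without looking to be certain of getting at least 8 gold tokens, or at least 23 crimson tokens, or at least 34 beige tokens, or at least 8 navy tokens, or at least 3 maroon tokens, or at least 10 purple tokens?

The worst case stops just short of every target: 7 gold, 22 crimson, 2 maroon, 7 navy, 9 purple, 33 beige — 7 + 22 + 2 + 7 + 9 + 33 = 80 tokens.
One more token must push some color to its target, so 80 + 1 = 81.

81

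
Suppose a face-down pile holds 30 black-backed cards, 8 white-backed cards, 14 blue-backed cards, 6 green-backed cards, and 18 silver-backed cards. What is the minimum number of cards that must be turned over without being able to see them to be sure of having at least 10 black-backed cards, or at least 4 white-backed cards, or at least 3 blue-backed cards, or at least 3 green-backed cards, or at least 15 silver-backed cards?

Each of the 5 back colors has its own threshold; avoid all of them simultaneously.
The worst case stops just short of every target: 9 black-backed, 3 white-backed, 2 blue-backed, 2 green-backed, 14 silver-backed — 9 + 3 + 2 + 2 + 14 = 30 cards.
One more card must push some back color to its target, so 30 + 1 = 31.

31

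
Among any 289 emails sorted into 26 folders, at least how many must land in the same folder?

If each of the 26 folders held at most 11, the total would be at most 26 × 11 = 286 < 289, a contradiction.
So at least one holds ⌈289/26⌉ = 12.

12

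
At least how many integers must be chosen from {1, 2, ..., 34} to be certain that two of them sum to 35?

18

Partition {1, …, 34} into 17 pairs: {1,34}, {2,33}, …, {17,18}.
Choosing 17 integers — say the integers 1 through 17 — takes one from each pair and avoids the property.
Choosing 18 forces two into the same pair by pigeonhole, and those sum to 35. So 18.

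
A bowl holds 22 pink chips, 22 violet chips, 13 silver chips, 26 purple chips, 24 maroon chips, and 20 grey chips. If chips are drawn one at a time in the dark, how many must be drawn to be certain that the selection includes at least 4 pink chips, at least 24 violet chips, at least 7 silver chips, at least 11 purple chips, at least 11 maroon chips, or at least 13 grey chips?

The worst case stops just short of every target: 3 pink, all 22 violet, 6 silver, 10 purple, 10 maroon, 12 grey — 3 + 22 + 6 + 10 + 10 + 12 = 63 chips.
One more chip must push some color to its target, so 63 + 1 = 64.

64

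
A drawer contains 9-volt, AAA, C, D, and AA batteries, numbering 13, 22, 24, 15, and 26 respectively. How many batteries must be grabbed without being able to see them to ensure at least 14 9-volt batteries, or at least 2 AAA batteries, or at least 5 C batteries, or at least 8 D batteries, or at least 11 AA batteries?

The worst case stops just short of every target: 13 9-volt, 1 AAA, 4 C, 7 D, 10 AA — 13 + 1 + 4 + 7 + 10 = 35 batteries.
One more battery must push some type to its target, so 35 + 1 = 36.

36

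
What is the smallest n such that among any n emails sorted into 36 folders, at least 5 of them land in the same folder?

There are 36 folders acting as pigeonholes.
With 36 × 4 = 144 emails we could place exactly 4 in each, with no class reaching 5.
One more forces some class to hold 5, so 144 + 1 = 145.

145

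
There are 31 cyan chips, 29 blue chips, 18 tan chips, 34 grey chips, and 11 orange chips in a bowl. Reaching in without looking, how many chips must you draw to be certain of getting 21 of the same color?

90

Treat the 5 colors as pigeonholes.
In the worst case we take at most 20 of each color, but all 18 tan and all 11 orange (fewer than 20), giving 20 + 20 + 18 + 20 + 11 = 89.
One more chip then forces some color to 21, so 89 + 1 = 90.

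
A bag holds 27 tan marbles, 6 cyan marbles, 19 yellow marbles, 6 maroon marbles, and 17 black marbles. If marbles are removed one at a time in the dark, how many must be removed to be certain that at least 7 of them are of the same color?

The worst case takes 6 marbles of each color without reaching 7 of any: 5 × 6 = 30.
The next marble must bring some color to 7, so 30 + 1 = 31.

31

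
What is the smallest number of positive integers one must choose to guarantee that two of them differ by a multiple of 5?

6

Use the pigeonhole principle on residue classes: two integers differ by a multiple of 5 exactly when they share a remainder mod 5.
There are 5 residue classes mod 5, so 5 integers can all lie in distinct classes.
One more integer must repeat a residue, giving a difference divisible by 5. So n = 5 + 1 = 6.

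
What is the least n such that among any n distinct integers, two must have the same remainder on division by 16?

Two integers differ by a multiple of 16 exactly when they share a remainder mod 16.
There are 16 residue classes mod 16, so 16 integers can all lie in distinct classes.
One more integer must repeat a residue, giving a difference divisible by 16. So n = 16 + 1 = 17.

17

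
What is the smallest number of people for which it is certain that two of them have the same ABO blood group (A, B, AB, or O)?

5

There are 4 ABO blood groups acting as pigeonholes.
With 4 people we could place one in each, avoiding any repeat.
One more forces some class to hold 2, so 4 + 1 = 5.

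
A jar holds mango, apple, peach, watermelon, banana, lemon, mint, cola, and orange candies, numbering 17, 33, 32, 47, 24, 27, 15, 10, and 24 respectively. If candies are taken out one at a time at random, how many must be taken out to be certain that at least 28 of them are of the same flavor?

In the worst case we take at most 27 of each flavor, but all 17 mango, all 24 banana, all 15 mint, all 10 cola, and all 24 orange (fewer than 27), giving 17 + 27 + 27 + 27 + 24 + 27 + 15 + 10 + 24 = 198.
One more candy then forces some flavor to 28, so 198 + 1 = 199.

199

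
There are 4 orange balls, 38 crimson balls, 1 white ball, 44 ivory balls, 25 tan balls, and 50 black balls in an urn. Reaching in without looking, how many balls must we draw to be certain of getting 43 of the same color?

In the worst case we take at most 42 of each color, but all 4 orange, all 38 crimson, all 1 white, and all 25 tan (fewer than 42), giving 4 + 38 + 1 + 42 + 25 + 42 = 152.
One more ball then forces some color to 43, so 152 + 1 = 153.

153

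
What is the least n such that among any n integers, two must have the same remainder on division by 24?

Two integers differ by a multiple of 24 exactly when they share a remainder mod 24.
There are 24 residue classes mod 24, so 24 integers can all lie in distinct classes.
One more integer must repeat a residue, giving a difference divisible by 24. So n = 24 + 1 = 25.

25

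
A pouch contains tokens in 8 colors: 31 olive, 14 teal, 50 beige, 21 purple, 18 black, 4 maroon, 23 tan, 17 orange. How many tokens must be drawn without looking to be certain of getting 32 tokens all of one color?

160

In the worst case we take at most 31 of each color, but all 14 teal, all 21 purple, all 18 black, all 4 maroon, all 23 tan, and all 17 orange (fewer than 31), giving 31 + 14 + 31 + 21 + 18 + 4 + 23 + 17 = 159.
One more token then forces some color to 32, so 159 + 1 = 160.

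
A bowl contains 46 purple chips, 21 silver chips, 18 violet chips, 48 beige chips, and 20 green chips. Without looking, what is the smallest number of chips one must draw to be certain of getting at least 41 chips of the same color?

In the worst case we take at most 40 of each color, but all 21 silver, all 18 violet, and all 20 green (fewer than 40), giving 40 + 21 + 18 + 40 + 20 = 139.
One more chip then forces some color to 41, so 139 + 1 = 140.

140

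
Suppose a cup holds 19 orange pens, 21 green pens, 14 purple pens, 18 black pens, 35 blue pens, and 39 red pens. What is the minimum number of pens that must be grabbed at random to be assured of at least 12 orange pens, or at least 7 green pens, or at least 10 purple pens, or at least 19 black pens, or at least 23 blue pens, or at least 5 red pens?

71

The worst case stops just short of every target: 11 orange, 6 green, 9 purple, 18 black, 22 blue, 4 red — 11 + 6 + 9 + 18 + 22 + 4 = 70 pens.
One more pen must push some ink color to its target, so 70 + 1 = 71.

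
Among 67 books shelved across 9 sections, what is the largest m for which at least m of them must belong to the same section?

If each of the 9 sections held at most 7, the total would be at most 9 × 7 = 63 < 67, a contradiction.
So at least one holds ⌈67/9⌉ = 8.

8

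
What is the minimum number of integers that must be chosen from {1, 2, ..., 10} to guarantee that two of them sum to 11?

Partition {1, …, 10} into 5 pairs: {1,10}, {2,9}, …, {5,6}.
Choosing 5 integers — say the integers 1 through 5 — takes one from each pair and avoids the property.
Choosing 6 forces two into the same pair by pigeonhole, and those sum to 11. So 6.

6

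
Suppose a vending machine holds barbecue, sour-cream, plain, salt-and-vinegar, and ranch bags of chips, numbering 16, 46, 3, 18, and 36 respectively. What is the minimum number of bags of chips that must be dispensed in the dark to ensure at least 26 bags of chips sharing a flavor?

88

Treat the 5 flavors as pigeonholes.
In the worst case we take at most 25 of each flavor, but all 16 barbecue, all 3 plain, and all 18 salt-and-vinegar (fewer than 25), giving 16 + 25 + 3 + 18 + 25 = 87.
One more bag of chips then forces some flavor to 26, so 87 + 1 = 88.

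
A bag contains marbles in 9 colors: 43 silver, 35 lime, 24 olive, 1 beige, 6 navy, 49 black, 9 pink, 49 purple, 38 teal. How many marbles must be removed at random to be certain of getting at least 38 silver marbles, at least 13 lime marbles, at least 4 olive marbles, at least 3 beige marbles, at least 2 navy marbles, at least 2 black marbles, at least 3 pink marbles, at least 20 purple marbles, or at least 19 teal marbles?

95

Each of the 9 colors has its own threshold; avoid all of them simultaneously.
The worst case stops just short of every target: 37 silver, 12 lime, 3 olive, all 1 beige, 1 navy, 1 black, 2 pink, 19 purple, 18 teal — 37 + 12 + 3 + 1 + 1 + 1 + 2 + 19 + 18 = 94 marbles.
One more marble must push some color to its target, so 94 + 1 = 95.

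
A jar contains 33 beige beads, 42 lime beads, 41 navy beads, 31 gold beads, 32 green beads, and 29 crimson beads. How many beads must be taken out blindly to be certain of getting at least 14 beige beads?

189

The worst case draws every non-beige bead first: 42 + 41 + 31 + 32 + 29 = 175.
The next 14 draws are then forced to be beige, giving 175 + 14 = 189.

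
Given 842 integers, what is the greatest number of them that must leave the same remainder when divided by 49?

18

The 842 integers fall into 49 residue classes modulo 49.
If each of the 49 residue classes modulo 49 held at most 17, the total would be at most 49 × 17 = 833 < 842, a contradiction.
So at least one holds ⌈842/49⌉ = 18.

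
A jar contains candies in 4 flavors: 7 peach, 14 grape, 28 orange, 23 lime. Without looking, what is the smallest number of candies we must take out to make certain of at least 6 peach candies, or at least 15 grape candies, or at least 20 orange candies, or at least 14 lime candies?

52

The worst case stops just short of every target: 5 peach, 14 grape, 19 orange, 13 lime — 5 + 14 + 19 + 13 = 51 candies.
One more candy must push some flavor to its target, so 51 + 1 = 52.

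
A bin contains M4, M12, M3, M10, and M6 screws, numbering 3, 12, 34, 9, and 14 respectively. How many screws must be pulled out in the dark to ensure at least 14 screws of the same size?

In the worst case we take at most 13 of each size, but all 3 M4, all 12 M12, and all 9 M10 (fewer than 13), giving 3 + 12 + 13 + 9 + 13 = 50.
One more screw then forces some size to 14, so 50 + 1 = 51.

51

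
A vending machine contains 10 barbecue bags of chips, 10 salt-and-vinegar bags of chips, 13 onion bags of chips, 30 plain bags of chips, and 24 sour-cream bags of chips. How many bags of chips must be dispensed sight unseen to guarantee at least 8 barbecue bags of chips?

85

The worst case draws every non-barbecue bag of chips first: 10 + 13 + 30 + 24 = 77.
The next 8 draws are then forced to be barbecue, giving 77 + 8 = 85.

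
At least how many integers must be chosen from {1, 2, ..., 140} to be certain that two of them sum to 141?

71

Partition {1, …, 140} into 70 pairs: {1,140}, {2,139}, …, {70,71}.
Choosing 70 integers — say the integers 1 through 70 — takes one from each pair and avoids the property.
Choosing 71 forces two into the same pair by pigeonhole, and those sum to 141. So 71.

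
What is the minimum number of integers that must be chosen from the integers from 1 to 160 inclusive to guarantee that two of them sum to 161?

Partition {1, …, 160} into 80 pairs: {1,160}, {2,159}, …, {80,81}.
Choosing 80 integers — say the integers 1 through 80 — takes one from each pair and avoids the property.
Choosing 81 forces two into the same pair by pigeonhole, and those sum to 161. So 81.

81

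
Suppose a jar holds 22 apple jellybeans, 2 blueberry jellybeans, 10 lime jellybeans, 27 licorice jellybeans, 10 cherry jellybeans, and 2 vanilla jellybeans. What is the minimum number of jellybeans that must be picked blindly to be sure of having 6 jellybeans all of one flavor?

25

Treat the 6 flavors as pigeonholes.
In the worst case we take at most 5 of each flavor, but all 2 blueberry and all 2 vanilla (fewer than 5), giving 5 + 2 + 5 + 5 + 5 + 2 = 24.
One more jellybean then forces some flavor to 6, so 24 + 1 = 25.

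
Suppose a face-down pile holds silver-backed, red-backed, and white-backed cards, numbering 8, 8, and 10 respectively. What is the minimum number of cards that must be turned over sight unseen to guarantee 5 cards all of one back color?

13

Treat the 3 back colors as pigeonholes.
The worst case takes 4 cards of each back color without reaching 5 of any: 3 × 4 = 12.
The next card must bring some back color to 5, so 12 + 1 = 13.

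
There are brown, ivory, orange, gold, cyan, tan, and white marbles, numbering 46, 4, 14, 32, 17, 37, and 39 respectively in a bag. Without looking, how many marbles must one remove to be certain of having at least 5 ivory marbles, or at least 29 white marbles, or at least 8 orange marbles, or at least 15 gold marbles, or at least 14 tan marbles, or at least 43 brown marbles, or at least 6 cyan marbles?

Each of the 7 colors has its own threshold; avoid all of them simultaneously.
The worst case stops just short of every target: 42 brown, 4 ivory, 7 orange, 14 gold, 5 cyan, 13 tan, 28 white — 42 + 4 + 7 + 14 + 5 + 13 + 28 = 113 marbles.
One more marble must push some color to its target, so 113 + 1 = 114.

114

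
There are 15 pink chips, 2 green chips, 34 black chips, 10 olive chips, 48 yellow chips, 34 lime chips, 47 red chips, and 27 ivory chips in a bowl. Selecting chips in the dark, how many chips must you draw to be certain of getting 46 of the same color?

In the worst case we take at most 45 of each color, but all 15 pink, all 2 green, all 34 black, all 10 olive, all 34 lime, and all 27 ivory (fewer than 45), giving 15 + 2 + 34 + 10 + 45 + 34 + 45 + 27 = 212.
One more chip then forces some color to 46, so 212 + 1 = 213.

213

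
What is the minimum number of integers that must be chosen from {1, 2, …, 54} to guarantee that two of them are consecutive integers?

28

Partition {1, …, 54} into 27 pairs: {1,2}, {3,4}, …, {53,54}.
Choosing 27 integers — say the 27 even numbers 2, 4, …, 54 — takes one from each pair and avoids the property.
Choosing 28 forces two into the same pair by pigeonhole, and those are consecutive. So 28.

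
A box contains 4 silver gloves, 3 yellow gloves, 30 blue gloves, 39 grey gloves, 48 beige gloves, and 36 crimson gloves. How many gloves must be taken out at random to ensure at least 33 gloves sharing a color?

134

Treat the 6 colors as pigeonholes.
In the worst case we take at most 32 of each color, but all 4 silver, all 3 yellow, and all 30 blue (fewer than 32), giving 4 + 3 + 30 + 32 + 32 + 32 = 133.
One more glove then forces some color to 33, so 133 + 1 = 134.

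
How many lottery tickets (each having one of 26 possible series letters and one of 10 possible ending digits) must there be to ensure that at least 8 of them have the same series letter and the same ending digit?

1821

There are 26 × 10 = 260 (series letter, ending digit) combinations acting as pigeonholes.
With 260 × 7 = 1820 lottery tickets we could place exactly 7 in each, with no (series letter, ending digit) pair reaching 8.
One more forces some (series letter, ending digit) pair to hold 8, so 1820 + 1 = 1821.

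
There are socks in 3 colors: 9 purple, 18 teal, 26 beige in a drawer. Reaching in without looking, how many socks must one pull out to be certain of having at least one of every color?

45

The hardest color to obtain is purple: we could draw every other sock first — 53 − 9 = 44 socks — without a single purple one.
The next draw must be purple, so 44 + 1 = 45.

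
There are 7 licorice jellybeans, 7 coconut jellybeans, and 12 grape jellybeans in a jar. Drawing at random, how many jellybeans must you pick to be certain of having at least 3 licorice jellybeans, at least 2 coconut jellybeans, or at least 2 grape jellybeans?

5

Each of the 3 flavors has its own threshold; avoid all of them simultaneously.
The worst case stops just short of every target: 2 licorice, 1 coconut, 1 grape — 2 + 1 + 1 = 4 jellybeans.
One more jellybean must push some flavor to its target, so 4 + 1 = 5.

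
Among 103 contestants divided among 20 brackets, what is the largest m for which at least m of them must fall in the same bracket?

If each of the 20 brackets held at most 5, the total would be at most 20 × 5 = 100 < 103, a contradiction.
So at least one holds ⌈103/20⌉ = 6.

6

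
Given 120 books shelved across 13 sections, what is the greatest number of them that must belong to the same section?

10

If each of the 13 sections held at most 9, the total would be at most 13 × 9 = 117 < 120, a contradiction.
So at least one holds ⌈120/13⌉ = 10.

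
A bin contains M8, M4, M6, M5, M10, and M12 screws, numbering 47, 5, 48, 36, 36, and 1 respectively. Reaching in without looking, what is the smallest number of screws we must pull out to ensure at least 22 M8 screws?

The worst case draws every non-M8 screw first: 5 + 48 + 36 + 36 + 1 = 126.
The next 22 draws are then forced to be M8, giving 126 + 22 = 148.

148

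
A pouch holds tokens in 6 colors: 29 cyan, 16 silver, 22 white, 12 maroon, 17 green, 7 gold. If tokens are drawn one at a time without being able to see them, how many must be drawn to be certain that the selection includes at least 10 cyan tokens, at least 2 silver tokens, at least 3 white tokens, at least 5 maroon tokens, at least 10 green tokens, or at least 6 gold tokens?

31

Each of the 6 colors has its own threshold; avoid all of them simultaneously.
The worst case stops just short of every target: 9 cyan, 1 silver, 2 white, 4 maroon, 9 green, 5 gold — 9 + 1 + 2 + 4 + 9 + 5 = 30 tokens.
One more token must push some color to its target, so 30 + 1 = 31.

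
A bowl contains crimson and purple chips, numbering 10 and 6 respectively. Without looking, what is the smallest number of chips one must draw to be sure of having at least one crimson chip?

The worst case draws every non-crimson chip first: 6.
The next draw is then forced to be crimson, giving 6 + 1 = 7.

7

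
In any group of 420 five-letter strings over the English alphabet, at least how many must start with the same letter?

The 420 five-letter strings over the English alphabet fall into 26 possible first letters.
If each of the 26 possible first letters held at most 16, the total would be at most 26 × 16 = 416 < 420, a contradiction.
So at least one holds ⌈420/26⌉ = 17.

17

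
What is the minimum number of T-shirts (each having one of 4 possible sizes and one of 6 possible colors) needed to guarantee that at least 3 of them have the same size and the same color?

There are 4 × 6 = 24 (size, color) combinations acting as pigeonholes.
With 24 × 2 = 48 T-shirts we could place exactly 2 in each, with no (size, color) pair reaching 3.
One more forces some (size, color) pair to hold 3, so 48 + 1 = 49.

49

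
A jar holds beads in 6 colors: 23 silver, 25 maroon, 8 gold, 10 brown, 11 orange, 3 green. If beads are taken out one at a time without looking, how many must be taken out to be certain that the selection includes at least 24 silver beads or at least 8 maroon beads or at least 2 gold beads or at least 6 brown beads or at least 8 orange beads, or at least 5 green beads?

The worst case stops just short of every target: 23 silver, 7 maroon, 1 gold, 5 brown, 7 orange, all 3 green — 23 + 7 + 1 + 5 + 7 + 3 = 46 beads.
One more bead must push some color to its target, so 46 + 1 = 47.

47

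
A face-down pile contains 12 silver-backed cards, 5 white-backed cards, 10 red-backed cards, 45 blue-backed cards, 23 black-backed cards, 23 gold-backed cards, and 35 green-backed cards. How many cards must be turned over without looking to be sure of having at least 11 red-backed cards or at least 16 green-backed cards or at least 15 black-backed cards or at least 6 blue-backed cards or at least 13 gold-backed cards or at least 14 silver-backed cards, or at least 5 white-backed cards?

73

The worst case stops just short of every target: all 12 silver-backed, 4 white-backed, 10 red-backed, 5 blue-backed, 14 black-backed, 12 gold-backed, 15 green-backed — 12 + 4 + 10 + 5 + 14 + 12 + 15 = 72 cards.
One more card must push some back color to its target, so 72 + 1 = 73.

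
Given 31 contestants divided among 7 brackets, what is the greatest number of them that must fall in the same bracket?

The 31 contestants fall into 7 brackets.
If each of the 7 brackets held at most 4, the total would be at most 7 × 4 = 28 < 31, a contradiction.
So at least one holds ⌈31/7⌉ = 5.

5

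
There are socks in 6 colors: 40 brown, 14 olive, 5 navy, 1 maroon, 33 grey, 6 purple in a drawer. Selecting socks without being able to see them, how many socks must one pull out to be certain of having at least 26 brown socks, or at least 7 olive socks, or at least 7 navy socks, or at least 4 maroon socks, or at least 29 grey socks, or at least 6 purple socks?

71

The worst case stops just short of every target: 25 brown, 6 olive, all 5 navy, all 1 maroon, 28 grey, 5 purple — 25 + 6 + 5 + 1 + 28 + 5 = 70 socks.
One more sock must push some color to its target, so 70 + 1 = 71.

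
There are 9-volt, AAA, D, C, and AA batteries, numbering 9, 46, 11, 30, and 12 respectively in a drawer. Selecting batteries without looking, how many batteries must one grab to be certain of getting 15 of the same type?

61

Treat the 5 types as pigeonholes.
In the worst case we take at most 14 of each type, but all 9 9-volt, all 11 D, and all 12 AA (fewer than 14), giving 9 + 14 + 11 + 14 + 12 = 60.
One more battery then forces some type to 15, so 60 + 1 = 61.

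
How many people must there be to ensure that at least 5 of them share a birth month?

There are 12 months of the year acting as pigeonholes.
With 12 × 4 = 48 people we could place exactly 4 in each, with no class reaching 5.
One more forces some class to hold 5, so 48 + 1 = 49.

49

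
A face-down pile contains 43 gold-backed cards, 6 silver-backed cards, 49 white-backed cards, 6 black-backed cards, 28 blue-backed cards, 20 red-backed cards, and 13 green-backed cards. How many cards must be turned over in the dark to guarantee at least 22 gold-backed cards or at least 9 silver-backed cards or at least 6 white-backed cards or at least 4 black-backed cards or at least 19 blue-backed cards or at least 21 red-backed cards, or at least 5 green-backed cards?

78

The worst case stops just short of every target: 21 gold-backed, all 6 silver-backed, 5 white-backed, 3 black-backed, 18 blue-backed, 20 red-backed, 4 green-backed — 21 + 6 + 5 + 3 + 18 + 20 + 4 = 77 cards.
One more card must push some back color to its target, so 77 + 1 = 78.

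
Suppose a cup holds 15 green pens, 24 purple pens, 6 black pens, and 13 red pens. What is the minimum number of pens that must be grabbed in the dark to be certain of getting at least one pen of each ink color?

53

The hardest ink color to obtain is black: we could draw every other pen first — 58 − 6 = 52 pens — without a single black one.
The next draw must be black, so 52 + 1 = 53.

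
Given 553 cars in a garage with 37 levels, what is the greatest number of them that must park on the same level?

15

If each of the 37 levels held at most 14, the total would be at most 37 × 14 = 518 < 553, a contradiction.
So at least one holds ⌈553/37⌉ = 15.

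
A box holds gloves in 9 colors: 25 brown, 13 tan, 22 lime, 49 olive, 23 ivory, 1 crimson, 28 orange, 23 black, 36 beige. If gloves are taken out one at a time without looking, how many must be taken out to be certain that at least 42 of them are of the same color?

213

Treat the 9 colors as pigeonholes.
In the worst case we take at most 41 of each color, but all 25 brown, all 13 tan, all 22 lime, all 23 ivory, all 1 crimson, all 28 orange, all 23 black, and all 36 beige (fewer than 41), giving 25 + 13 + 22 + 41 + 23 + 1 + 28 + 23 + 36 = 212.
One more glove then forces some color to 42, so 212 + 1 = 213.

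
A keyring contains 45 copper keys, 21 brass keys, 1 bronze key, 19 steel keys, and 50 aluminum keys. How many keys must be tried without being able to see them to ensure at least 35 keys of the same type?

110

In the worst case we take at most 34 of each type, but all 21 brass, all 1 bronze, and all 19 steel (fewer than 34), giving 34 + 21 + 1 + 19 + 34 = 109.
One more key then forces some type to 35, so 109 + 1 = 110.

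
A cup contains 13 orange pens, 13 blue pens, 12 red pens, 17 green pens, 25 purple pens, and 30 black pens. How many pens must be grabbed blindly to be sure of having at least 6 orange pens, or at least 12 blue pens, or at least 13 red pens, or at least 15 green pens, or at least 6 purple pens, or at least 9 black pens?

The worst case stops just short of every target: 5 orange, 11 blue, 12 red, 14 green, 5 purple, 8 black — 5 + 11 + 12 + 14 + 5 + 8 = 55 pens.
One more pen must push some ink color to its target, so 55 + 1 = 56.

56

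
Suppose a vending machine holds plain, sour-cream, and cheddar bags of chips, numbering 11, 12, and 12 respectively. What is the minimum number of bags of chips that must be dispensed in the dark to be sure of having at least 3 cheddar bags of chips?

26

The worst case draws every non-cheddar bag of chips first: 11 + 12 = 23.
The next 3 draws are then forced to be cheddar, giving 23 + 3 = 26.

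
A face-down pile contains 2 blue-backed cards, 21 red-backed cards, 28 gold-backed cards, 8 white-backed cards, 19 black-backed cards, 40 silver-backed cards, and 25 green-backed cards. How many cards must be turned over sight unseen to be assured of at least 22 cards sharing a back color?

In the worst case we take at most 21 of each back color, but all 2 blue-backed, all 8 white-backed, and all 19 black-backed (fewer than 21), giving 2 + 21 + 21 + 8 + 19 + 21 + 21 = 113.
One more card then forces some back color to 22, so 113 + 1 = 114.

114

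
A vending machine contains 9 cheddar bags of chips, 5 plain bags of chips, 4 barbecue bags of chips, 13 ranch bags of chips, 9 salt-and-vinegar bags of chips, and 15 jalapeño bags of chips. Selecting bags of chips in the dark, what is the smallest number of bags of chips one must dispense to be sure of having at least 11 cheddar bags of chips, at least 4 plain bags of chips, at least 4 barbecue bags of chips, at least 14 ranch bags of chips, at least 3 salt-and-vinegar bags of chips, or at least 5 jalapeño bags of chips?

35

The worst case stops just short of every target: all 9 cheddar, 3 plain, 3 barbecue, 13 ranch, 2 salt-and-vinegar, 4 jalapeño — 9 + 3 + 3 + 13 + 2 + 4 = 34 bags of chips.
One more bag of chips must push some flavor to its target, so 34 + 1 = 35.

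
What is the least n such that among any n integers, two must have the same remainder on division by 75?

76

Use the pigeonhole principle on residue classes: two integers differ by a multiple of 75 exactly when they share a remainder mod 75.
There are 75 residue classes mod 75, so 75 integers can all lie in distinct classes.
One more integer must repeat a residue, giving a difference divisible by 75. So n = 75 + 1 = 76.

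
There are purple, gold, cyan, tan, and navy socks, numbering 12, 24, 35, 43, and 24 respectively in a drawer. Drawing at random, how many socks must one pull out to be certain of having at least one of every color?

The hardest color to obtain is purple: we could draw every other sock first — 138 − 12 = 126 socks — without a single purple one.
The next draw must be purple, so 126 + 1 = 127.

127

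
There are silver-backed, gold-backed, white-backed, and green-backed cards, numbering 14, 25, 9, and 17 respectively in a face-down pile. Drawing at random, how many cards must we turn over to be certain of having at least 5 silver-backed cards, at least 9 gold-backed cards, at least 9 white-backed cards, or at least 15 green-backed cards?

Each of the 4 back colors has its own threshold; avoid all of them simultaneously.
The worst case stops just short of every target: 4 silver-backed, 8 gold-backed, 8 white-backed, 14 green-backed — 4 + 8 + 8 + 14 = 34 cards.
One more card must push some back color to its target, so 34 + 1 = 35.

35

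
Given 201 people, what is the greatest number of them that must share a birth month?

17

The 201 people fall into 12 months of the year.
If each of the 12 months of the year held at most 16, the total would be at most 12 × 16 = 192 < 201, a contradiction.
So at least one holds ⌈201/12⌉ = 17.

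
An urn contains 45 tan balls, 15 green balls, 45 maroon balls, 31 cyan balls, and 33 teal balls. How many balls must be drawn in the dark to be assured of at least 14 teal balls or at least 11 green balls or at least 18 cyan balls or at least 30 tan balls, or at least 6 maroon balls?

The worst case stops just short of every target: 29 tan, 10 green, 5 maroon, 17 cyan, 13 teal — 29 + 10 + 5 + 17 + 13 = 74 balls.
One more ball must push some color to its target, so 74 + 1 = 75.

75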